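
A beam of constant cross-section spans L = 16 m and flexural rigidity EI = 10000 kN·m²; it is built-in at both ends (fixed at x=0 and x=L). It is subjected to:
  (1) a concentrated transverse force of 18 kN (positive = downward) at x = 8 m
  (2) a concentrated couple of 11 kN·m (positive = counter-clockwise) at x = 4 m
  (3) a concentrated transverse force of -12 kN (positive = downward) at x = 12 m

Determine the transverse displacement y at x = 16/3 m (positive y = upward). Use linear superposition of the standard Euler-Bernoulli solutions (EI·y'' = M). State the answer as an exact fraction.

Load 1 — point force P=18 kN at a=8 m (b=L-a=8):
  y_1 = -Pb²x²(3aL-(3a+b)x)/(6L³EI)  [x≤a] = -18·8²·(16/3)²·(3·8·16-(3·8+8)·(16/3))/(6·16³·10000) = -32/1125 m
Load 2 — applied couple M₀=11 kN·m at a=4 m (b=L-a=12):
  y_2 = (R_Ax³/6 - M_Ax²/2 - M₀(x-a)²/2)/EI  [x>a] with R_A=99/128, M_A=-33/16 = ((99/128)·(16/3)³/6 - (-33/16)·(16/3)²/2 - 11·((16/3)-4)²/2)/10000 = 22/5625 m
Load 3 — point force P=-12 kN at a=12 m (b=L-a=4):
  y_3 = -Pb²x²(3aL-(3a+b)x)/(6L³EI)  [x≤a] = -(-12)·4²·(16/3)²·(3·12·16-(3·12+4)·(16/3))/(6·16³·10000) = 136/16875 m
Superposition: y = Σ y_i = -278/16875 m ≈ -0.016474 m

y(16/3) = -278/16875 m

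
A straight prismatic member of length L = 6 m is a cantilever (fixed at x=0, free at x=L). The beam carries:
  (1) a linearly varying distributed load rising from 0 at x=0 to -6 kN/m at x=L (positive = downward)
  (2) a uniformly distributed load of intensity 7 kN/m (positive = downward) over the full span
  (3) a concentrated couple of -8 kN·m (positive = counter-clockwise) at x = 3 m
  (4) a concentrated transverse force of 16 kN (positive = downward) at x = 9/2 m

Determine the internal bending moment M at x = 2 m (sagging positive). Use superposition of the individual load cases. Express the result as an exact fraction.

Load 1 — triangular load w₀=-6 kN/m (0→w₀ over full span):
  M_1 = w₀Lx/2 - w₀L²/3 - w₀x³/(6L) = (-6)·6·2/2 - (-6)·6²/3 - (-6)·2³/(6·6) = 112/3 kN·m
Load 2 — uniform load w=7 kN/m over full span:
  M_2 = -w(L-x)²/2 = -7·(6-2)²/2 = -56 kN·m
Load 3 — applied couple M₀=-8 kN·m at a=3 m (b=L-a=3):
  M_3 = M₀  [x≤a] = (-8) = -8 kN·m
Load 4 — point force P=16 kN at a=9/2 m (b=L-a=3/2):
  M_4 = -P(a-x)  [x≤a] = -16·((9/2)-2) = -40 kN·m
Superposition: M = Σ M_i = -200/3 kN·m ≈ -66.666667 kN·m

M(2) = -200/3 kN·m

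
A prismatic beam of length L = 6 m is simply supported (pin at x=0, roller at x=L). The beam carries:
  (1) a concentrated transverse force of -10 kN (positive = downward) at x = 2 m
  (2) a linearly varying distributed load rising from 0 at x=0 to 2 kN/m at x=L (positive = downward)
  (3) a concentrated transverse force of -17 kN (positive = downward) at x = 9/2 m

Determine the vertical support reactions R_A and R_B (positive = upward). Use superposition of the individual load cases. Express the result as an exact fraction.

Load 1 — point force P=-10 kN at a=2 m (b=L-a=4):
  R_A = Pb/L = (-10)·4/6 = -20/3 kN
  R_B = Pa/L = (-10)·2/6 = -10/3 kN
Load 2 — triangular load w₀=2 kN/m (0→w₀ over full span):
  R_A = w₀L/6 = 2·6/6 = 2 kN
  R_B = w₀L/3 = 2·6/3 = 4 kN
Load 3 — point force P=-17 kN at a=9/2 m (b=L-a=3/2):
  R_A = Pb/L = (-17)·(3/2)/6 = -17/4 kN
  R_B = Pa/L = (-17)·(9/2)/6 = -51/4 kN
Superposition: R_A = -107/12 kN, R_B = -145/12 kN

R_A = -107/12 kN, R_B = -145/12 kN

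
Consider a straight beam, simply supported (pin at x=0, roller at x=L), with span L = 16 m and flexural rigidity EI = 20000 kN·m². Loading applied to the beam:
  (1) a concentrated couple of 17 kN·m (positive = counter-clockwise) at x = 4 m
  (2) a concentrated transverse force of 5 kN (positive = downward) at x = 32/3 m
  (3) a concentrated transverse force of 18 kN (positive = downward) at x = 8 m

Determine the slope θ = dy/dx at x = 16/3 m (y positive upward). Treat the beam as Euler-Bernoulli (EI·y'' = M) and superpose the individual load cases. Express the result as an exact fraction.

θ(16/3) = -5699/648000 rad

Load 1 — applied couple M₀=17 kN·m at a=4 m (b=L-a=12):
  θ_1 = (M₀x²/(2L)-M₀(x-a)+C₁)/EI  [x>a] with C₁=M₀(3b²-L²)/(6L)=187/6 = (17·(16/3)²/(2·16)-17·((16/3)-4)+(187/6))/20000 = 17/14400 rad
Load 2 — point force P=5 kN at a=32/3 m (b=L-a=16/3):
  θ_2 = -Pb(L²-b²-3x²)/(6LEI)  [x≤a] = -5·(16/3)·(16²-(16/3)²-3·(16/3)²)/(6·16·20000) = -4/2025 rad
Load 3 — point force P=18 kN at a=8 m (b=L-a=8):
  θ_3 = -Pb(L²-b²-3x²)/(6LEI)  [x≤a] = -18·8·(16²-8²-3·(16/3)²)/(6·16·20000) = -1/125 rad
Superposition: θ = Σ θ_i = -5699/648000 rad ≈ -0.008795 rad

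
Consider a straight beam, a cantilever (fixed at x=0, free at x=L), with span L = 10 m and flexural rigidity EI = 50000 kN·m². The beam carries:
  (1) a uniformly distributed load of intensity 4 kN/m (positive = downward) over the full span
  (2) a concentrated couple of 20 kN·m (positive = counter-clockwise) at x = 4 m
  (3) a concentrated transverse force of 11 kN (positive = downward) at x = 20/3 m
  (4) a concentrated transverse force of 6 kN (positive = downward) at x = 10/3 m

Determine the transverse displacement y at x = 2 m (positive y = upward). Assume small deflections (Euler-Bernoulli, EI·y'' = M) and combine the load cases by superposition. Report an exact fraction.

y(2) = -71/7500 m

Load 1 — uniform load w=4 kN/m over full span:
  y_1 = -wx²(x²-4Lx+6L²)/(24EI) = -4·2²·(2²-4·10·2+6·10²)/(24·50000) = -131/18750 m
Load 2 — applied couple M₀=20 kN·m at a=4 m (b=L-a=6):
  y_2 = M₀x²/(2EI)  [x≤a] = 20·2²/(2·50000) = 1/1250 m
Load 3 — point force P=11 kN at a=20/3 m (b=L-a=10/3):
  y_3 = -Px²(3a-x)/(6EI)  [x≤a] = -11·2²·(3·(20/3)-2)/(6·50000) = -33/12500 m
Load 4 — point force P=6 kN at a=10/3 m (b=L-a=20/3):
  y_4 = -Px²(3a-x)/(6EI)  [x≤a] = -6·2²·(3·(10/3)-2)/(6·50000) = -2/3125 m
Superposition: y = Σ y_i = -71/7500 m ≈ -0.009467 m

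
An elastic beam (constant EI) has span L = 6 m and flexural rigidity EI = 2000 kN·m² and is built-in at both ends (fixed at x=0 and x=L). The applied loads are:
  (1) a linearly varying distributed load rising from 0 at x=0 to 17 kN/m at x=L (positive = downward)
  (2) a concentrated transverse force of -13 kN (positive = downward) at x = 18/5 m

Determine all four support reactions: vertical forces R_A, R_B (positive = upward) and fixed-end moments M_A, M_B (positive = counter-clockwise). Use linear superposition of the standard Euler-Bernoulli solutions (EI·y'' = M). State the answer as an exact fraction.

Load 1 — triangular load w₀=17 kN/m (0→w₀ over full span):
  R_A = 3w₀L/20 = 3·17·6/20 = 153/10 kN
  M_A = w₀L²/30 = 17·6²/30 = 102/5 kN·m
  R_B = 7w₀L/20 = 7·17·6/20 = 357/10 kN
  M_B = -w₀L²/20 = -17·6²/20 = -153/5 kN·m
Load 2 — point force P=-13 kN at a=18/5 m (b=L-a=12/5):
  R_A = Pb²(3a+b)/L³ = (-13)·(12/5)²·(3·(18/5)+(12/5))/6³ = -572/125 kN
  M_A = Pab²/L² = (-13)·(18/5)·(12/5)²/6² = -936/125 kN·m
  R_B = Pa²(a+3b)/L³ = (-13)·(18/5)²·((18/5)+3·(12/5))/6³ = -1053/125 kN
  M_B = -Pa²b/L² = -(-13)·(18/5)²·(12/5)/6² = 1404/125 kN·m
Superposition: R_A = 2681/250 kN, M_A = 1614/125 kN·m, R_B = 6819/250 kN, M_B = -2421/125 kN·m

R_A = 2681/250 kN, M_A = 1614/125 kN·m, R_B = 6819/250 kN, M_B = -2421/125 kN·m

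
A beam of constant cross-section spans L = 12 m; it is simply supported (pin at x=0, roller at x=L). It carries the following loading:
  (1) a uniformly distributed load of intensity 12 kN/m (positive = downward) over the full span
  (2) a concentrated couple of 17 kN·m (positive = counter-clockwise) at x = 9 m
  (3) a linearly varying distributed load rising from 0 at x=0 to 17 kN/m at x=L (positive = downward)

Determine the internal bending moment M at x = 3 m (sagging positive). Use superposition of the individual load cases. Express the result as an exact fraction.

M(3) = 2095/8 kN·m

Load 1 — uniform load w=12 kN/m over full span:
  M_1 = wx(L-x)/2 = 12·3·(12-3)/2 = 162 kN·m
Load 2 — applied couple M₀=17 kN·m at a=9 m (b=L-a=3):
  M_2 = M₀x/L  [x≤a] = 17·3/12 = 17/4 kN·m
Load 3 — triangular load w₀=17 kN/m (0→w₀ over full span):
  M_3 = w₀Lx/6 - w₀x³/(6L) = 17·12·3/6 - 17·3³/(6·12) = 765/8 kN·m
Superposition: M = Σ M_i = 2095/8 kN·m ≈ 261.875000 kN·m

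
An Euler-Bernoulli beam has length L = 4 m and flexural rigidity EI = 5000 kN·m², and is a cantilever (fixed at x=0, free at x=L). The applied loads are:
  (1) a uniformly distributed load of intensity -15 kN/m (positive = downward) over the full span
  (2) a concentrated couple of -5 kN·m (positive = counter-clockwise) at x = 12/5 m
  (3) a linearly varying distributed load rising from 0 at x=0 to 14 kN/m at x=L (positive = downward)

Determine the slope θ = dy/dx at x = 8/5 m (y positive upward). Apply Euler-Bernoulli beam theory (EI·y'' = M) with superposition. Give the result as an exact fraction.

θ(8/5) = 2567/390625 rad

Load 1 — uniform load w=-15 kN/m over full span:
  θ_1 = -wx(x²-3Lx+3L²)/(6EI) = -(-15)·(8/5)·((8/5)²-3·4·(8/5)+3·4²)/(6·5000) = 392/15625 rad
Load 2 — applied couple M₀=-5 kN·m at a=12/5 m (b=L-a=8/5):
  θ_2 = M₀x/EI  [x≤a] = (-5)·(8/5)/5000 = -1/625 rad
Load 3 — triangular load w₀=14 kN/m (0→w₀ over full span):
  θ_3 = (w₀Lx²/4-w₀L²x/3-w₀x⁴/(24L))/EI = (14·4·(8/5)²/4-14·4²·(8/5)/3-14·(8/5)⁴/(24·4))/5000 = -6608/390625 rad
Superposition: θ = Σ θ_i = 2567/390625 rad ≈ 0.006572 rad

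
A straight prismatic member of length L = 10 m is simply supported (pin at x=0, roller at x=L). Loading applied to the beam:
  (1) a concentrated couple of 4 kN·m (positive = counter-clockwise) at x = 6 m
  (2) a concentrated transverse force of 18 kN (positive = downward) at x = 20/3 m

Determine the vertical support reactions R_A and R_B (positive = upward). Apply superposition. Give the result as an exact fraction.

Load 1 — applied couple M₀=4 kN·m at a=6 m (b=L-a=4):
  R_A = M₀/L = 4/10 = 2/5 kN
  R_B = -M₀/L = -4/10 = -2/5 kN
Load 2 — point force P=18 kN at a=20/3 m (b=L-a=10/3):
  R_A = Pb/L = 18·(10/3)/10 = 6 kN
  R_B = Pa/L = 18·(20/3)/10 = 12 kN
Superposition: R_A = 32/5 kN, R_B = 58/5 kN

R_A = 32/5 kN, R_B = 58/5 kN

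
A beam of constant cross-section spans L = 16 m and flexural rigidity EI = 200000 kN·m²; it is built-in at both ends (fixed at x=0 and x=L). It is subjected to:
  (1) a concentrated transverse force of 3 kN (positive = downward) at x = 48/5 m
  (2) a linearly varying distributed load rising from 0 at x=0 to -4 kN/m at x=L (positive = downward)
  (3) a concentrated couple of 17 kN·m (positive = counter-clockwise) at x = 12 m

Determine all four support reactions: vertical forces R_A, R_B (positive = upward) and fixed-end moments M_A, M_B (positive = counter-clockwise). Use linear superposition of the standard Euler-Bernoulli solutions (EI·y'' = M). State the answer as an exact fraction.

R_A = -117579/16000 kN, M_A = -145277/6000 kN·m, R_B = -346421/16000 kN, M_B = 82201/2000 kN·m

Load 1 — point force P=3 kN at a=48/5 m (b=L-a=32/5):
  R_A = Pb²(3a+b)/L³ = 3·(32/5)²·(3·(48/5)+(32/5))/16³ = 132/125 kN
  M_A = Pab²/L² = 3·(48/5)·(32/5)²/16² = 576/125 kN·m
  R_B = Pa²(a+3b)/L³ = 3·(48/5)²·((48/5)+3·(32/5))/16³ = 243/125 kN
  M_B = -Pa²b/L² = -3·(48/5)²·(32/5)/16² = -864/125 kN·m
Load 2 — triangular load w₀=-4 kN/m (0→w₀ over full span):
  R_A = 3w₀L/20 = 3·(-4)·16/20 = -48/5 kN
  M_A = w₀L²/30 = (-4)·16²/30 = -512/15 kN·m
  R_B = 7w₀L/20 = 7·(-4)·16/20 = -112/5 kN
  M_B = -w₀L²/20 = -(-4)·16²/20 = 256/5 kN·m
Load 3 — applied couple M₀=17 kN·m at a=12 m (b=L-a=4):
  R_A = 6M₀ab/L³ = 6·17·12·4/16³ = 153/128 kN
  M_A = M₀b(2a-b)/L² = 17·4·(2·12-4)/16² = 85/16 kN·m
  R_B = -6M₀ab/L³ = -6·17·12·4/16³ = -153/128 kN
  M_B = M₀a(2b-a)/L² = 17·12·(2·4-12)/16² = -51/16 kN·m
Superposition: R_A = -117579/16000 kN, M_A = -145277/6000 kN·m, R_B = -346421/16000 kN, M_B = 82201/2000 kN·m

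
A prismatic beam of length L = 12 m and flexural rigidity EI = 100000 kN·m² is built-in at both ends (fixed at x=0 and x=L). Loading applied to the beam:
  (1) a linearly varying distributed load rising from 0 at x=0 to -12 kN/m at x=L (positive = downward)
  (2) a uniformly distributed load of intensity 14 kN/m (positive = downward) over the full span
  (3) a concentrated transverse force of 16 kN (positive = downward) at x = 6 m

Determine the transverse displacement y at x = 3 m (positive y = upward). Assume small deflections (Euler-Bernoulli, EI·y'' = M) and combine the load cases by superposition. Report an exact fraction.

y(3) = -13329/4000000 m

Load 1 — triangular load w₀=-12 kN/m (0→w₀ over full span):
  y_1 = -w₀x²(L-x)²(x+2L)/(120LEI) = -(-12)·3²·(12-3)²·(3+2·12)/(120·12·100000) = 6561/4000000 m
Load 2 — uniform load w=14 kN/m over full span:
  y_2 = -wx²(L-x)²/(24EI) = -14·3²·(12-3)²/(24·100000) = -1701/400000 m
Load 3 — point force P=16 kN at a=6 m (b=L-a=6):
  y_3 = -Pb²x²(3aL-(3a+b)x)/(6L³EI)  [x≤a] = -16·6²·3²·(3·6·12-(3·6+6)·3)/(6·12³·100000) = -9/12500 m
Superposition: y = Σ y_i = -13329/4000000 m ≈ -0.003332 m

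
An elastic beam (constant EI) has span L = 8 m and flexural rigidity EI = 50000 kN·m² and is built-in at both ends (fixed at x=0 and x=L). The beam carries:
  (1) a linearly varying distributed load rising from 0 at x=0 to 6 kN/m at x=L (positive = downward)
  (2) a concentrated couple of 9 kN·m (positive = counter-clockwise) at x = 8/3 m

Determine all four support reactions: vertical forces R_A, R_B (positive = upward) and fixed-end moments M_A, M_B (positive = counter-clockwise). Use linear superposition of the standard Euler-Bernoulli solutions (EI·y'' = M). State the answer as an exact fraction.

Load 1 — triangular load w₀=6 kN/m (0→w₀ over full span):
  R_A = 3w₀L/20 = 3·6·8/20 = 36/5 kN
  M_A = w₀L²/30 = 6·8²/30 = 64/5 kN·m
  R_B = 7w₀L/20 = 7·6·8/20 = 84/5 kN
  M_B = -w₀L²/20 = -6·8²/20 = -96/5 kN·m
Load 2 — applied couple M₀=9 kN·m at a=8/3 m (b=L-a=16/3):
  R_A = 6M₀ab/L³ = 6·9·(8/3)·(16/3)/8³ = 3/2 kN
  M_A = M₀b(2a-b)/L² = 9·(16/3)·(2·(8/3)-(16/3))/8² = 0 kN·m
  R_B = -6M₀ab/L³ = -6·9·(8/3)·(16/3)/8³ = -3/2 kN
  M_B = M₀a(2b-a)/L² = 9·(8/3)·(2·(16/3)-(8/3))/8² = 3 kN·m
Superposition: R_A = 87/10 kN, M_A = 64/5 kN·m, R_B = 153/10 kN, M_B = -81/5 kN·m

R_A = 87/10 kN, M_A = 64/5 kN·m, R_B = 153/10 kN, M_B = -81/5 kN·m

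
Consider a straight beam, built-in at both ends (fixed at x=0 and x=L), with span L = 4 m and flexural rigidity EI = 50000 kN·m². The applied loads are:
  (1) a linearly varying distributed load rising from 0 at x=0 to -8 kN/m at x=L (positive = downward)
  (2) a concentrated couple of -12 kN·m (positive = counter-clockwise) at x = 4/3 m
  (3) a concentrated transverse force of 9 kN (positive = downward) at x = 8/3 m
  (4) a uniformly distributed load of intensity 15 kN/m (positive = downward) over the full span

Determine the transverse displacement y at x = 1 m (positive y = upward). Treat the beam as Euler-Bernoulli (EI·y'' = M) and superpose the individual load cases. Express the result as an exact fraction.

y(1) = -2119/18000000 m

Load 1 — triangular load w₀=-8 kN/m (0→w₀ over full span):
  y_1 = -w₀x²(L-x)²(x+2L)/(120LEI) = -(-8)·1²·(4-1)²·(1+2·4)/(120·4·50000) = 27/1000000 m
Load 2 — applied couple M₀=-12 kN·m at a=4/3 m (b=L-a=8/3):
  y_2 = (R_Ax³/6 - M_Ax²/2)/EI  [x≤a] with R_A=-4, M_A=0 = ((-4)·1³/6 - 0·1²/2)/50000 = -1/75000 m
Load 3 — point force P=9 kN at a=8/3 m (b=L-a=4/3):
  y_3 = -Pb²x²(3aL-(3a+b)x)/(6L³EI)  [x≤a] = -9·(4/3)²·1²·(3·(8/3)·4-(3·(8/3)+(4/3))·1)/(6·4³·50000) = -17/900000 m
Load 4 — uniform load w=15 kN/m over full span:
  y_4 = -wx²(L-x)²/(24EI) = -15·1²·(4-1)²/(24·50000) = -9/80000 m
Superposition: y = Σ y_i = -2119/18000000 m ≈ -0.000118 m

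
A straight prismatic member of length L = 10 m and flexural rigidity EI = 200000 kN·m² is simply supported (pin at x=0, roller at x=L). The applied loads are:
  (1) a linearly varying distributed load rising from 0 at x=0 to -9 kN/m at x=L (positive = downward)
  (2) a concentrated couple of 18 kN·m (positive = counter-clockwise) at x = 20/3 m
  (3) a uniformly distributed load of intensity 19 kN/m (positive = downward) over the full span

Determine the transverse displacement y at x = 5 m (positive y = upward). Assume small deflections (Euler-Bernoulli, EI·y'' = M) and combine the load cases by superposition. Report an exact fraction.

Load 1 — triangular load w₀=-9 kN/m (0→w₀ over full span):
  y_1 = -w₀x(7L⁴-10L²x²+3x⁴)/(360LEI) = -(-9)·5·(7·10⁴-10·10²·5²+3·5⁴)/(360·10·200000) = 3/1024 m
Load 2 — applied couple M₀=18 kN·m at a=20/3 m (b=L-a=10/3):
  y_2 = (M₀x³/(6L)+C₁x)/EI  [x≤a] with C₁=M₀(3b²-L²)/(6L)=-20 = (18·5³/(6·10)+(-20)·5)/200000 = -1/3200 m
Load 3 — uniform load w=19 kN/m over full span:
  y_3 = -wx(L³-2Lx²+x³)/(24EI) = -19·5·(10³-2·10·5²+5³)/(24·200000) = -19/1536 m
Superposition: y = Σ y_i = -749/76800 m ≈ -0.009753 m

y(5) = -749/76800 m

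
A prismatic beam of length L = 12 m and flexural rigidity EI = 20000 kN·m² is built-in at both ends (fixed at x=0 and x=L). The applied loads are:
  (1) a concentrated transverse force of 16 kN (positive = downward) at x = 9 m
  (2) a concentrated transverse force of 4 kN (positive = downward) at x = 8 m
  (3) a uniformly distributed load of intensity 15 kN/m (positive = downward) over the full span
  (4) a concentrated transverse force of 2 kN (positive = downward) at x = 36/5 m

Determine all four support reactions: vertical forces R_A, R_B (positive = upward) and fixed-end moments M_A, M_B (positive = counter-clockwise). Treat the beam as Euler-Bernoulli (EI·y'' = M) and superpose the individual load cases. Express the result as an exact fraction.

R_A = 636127/6750 kN, M_A = 219217/1125 kN·m, R_B = 727373/6750 kN, M_B = -244763/1125 kN·m

Load 1 — point force P=16 kN at a=9 m (b=L-a=3):
  R_A = Pb²(3a+b)/L³ = 16·3²·(3·9+3)/12³ = 5/2 kN
  M_A = Pab²/L² = 16·9·3²/12² = 9 kN·m
  R_B = Pa²(a+3b)/L³ = 16·9²·(9+3·3)/12³ = 27/2 kN
  M_B = -Pa²b/L² = -16·9²·3/12² = -27 kN·m
Load 2 — point force P=4 kN at a=8 m (b=L-a=4):
  R_A = Pb²(3a+b)/L³ = 4·4²·(3·8+4)/12³ = 28/27 kN
  M_A = Pab²/L² = 4·8·4²/12² = 32/9 kN·m
  R_B = Pa²(a+3b)/L³ = 4·8²·(8+3·4)/12³ = 80/27 kN
  M_B = -Pa²b/L² = -4·8²·4/12² = -64/9 kN·m
Load 3 — uniform load w=15 kN/m over full span:
  R_A = wL/2 = 15·12/2 = 90 kN
  M_A = wL²/12 = 15·12²/12 = 180 kN·m
  R_B = wL/2 = 15·12/2 = 90 kN
  M_B = -wL²/12 = -15·12²/12 = -180 kN·m
Load 4 — point force P=2 kN at a=36/5 m (b=L-a=24/5):
  R_A = Pb²(3a+b)/L³ = 2·(24/5)²·(3·(36/5)+(24/5))/12³ = 88/125 kN
  M_A = Pab²/L² = 2·(36/5)·(24/5)²/12² = 288/125 kN·m
  R_B = Pa²(a+3b)/L³ = 2·(36/5)²·((36/5)+3·(24/5))/12³ = 162/125 kN
  M_B = -Pa²b/L² = -2·(36/5)²·(24/5)/12² = -432/125 kN·m
Superposition: R_A = 636127/6750 kN, M_A = 219217/1125 kN·m, R_B = 727373/6750 kN, M_B = -244763/1125 kN·m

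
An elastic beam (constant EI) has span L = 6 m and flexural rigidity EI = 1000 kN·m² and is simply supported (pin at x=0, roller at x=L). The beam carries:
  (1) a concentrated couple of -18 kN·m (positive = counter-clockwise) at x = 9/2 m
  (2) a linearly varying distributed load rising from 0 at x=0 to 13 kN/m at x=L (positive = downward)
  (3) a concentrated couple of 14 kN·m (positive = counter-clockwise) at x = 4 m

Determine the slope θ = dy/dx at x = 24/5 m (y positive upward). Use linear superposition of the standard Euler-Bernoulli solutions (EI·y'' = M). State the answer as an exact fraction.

θ(24/5) = 585727/15000000 rad

Load 1 — applied couple M₀=-18 kN·m at a=9/2 m (b=L-a=3/2):
  θ_1 = (M₀x²/(2L)-M₀(x-a)+C₁)/EI  [x>a] with C₁=M₀(3b²-L²)/(6L)=117/8 = ((-18)·(24/5)²/(2·6)-(-18)·((24/5)-(9/2))+(117/8))/1000 = -2907/200000 rad
Load 2 — triangular load w₀=13 kN/m (0→w₀ over full span):
  θ_2 = -w₀(7L⁴-30L²x²+15x⁴)/(360LEI) = -13·(7·6⁴-30·6²·(24/5)²+15·(24/5)⁴)/(360·6·1000) = 29523/625000 rad
Load 3 — applied couple M₀=14 kN·m at a=4 m (b=L-a=2):
  θ_3 = (M₀x²/(2L)-M₀(x-a)+C₁)/EI  [x>a] with C₁=M₀(3b²-L²)/(6L)=-28/3 = (14·(24/5)²/(2·6)-14·((24/5)-4)+(-28/3))/1000 = 119/18750 rad
Superposition: θ = Σ θ_i = 585727/15000000 rad ≈ 0.039048 rad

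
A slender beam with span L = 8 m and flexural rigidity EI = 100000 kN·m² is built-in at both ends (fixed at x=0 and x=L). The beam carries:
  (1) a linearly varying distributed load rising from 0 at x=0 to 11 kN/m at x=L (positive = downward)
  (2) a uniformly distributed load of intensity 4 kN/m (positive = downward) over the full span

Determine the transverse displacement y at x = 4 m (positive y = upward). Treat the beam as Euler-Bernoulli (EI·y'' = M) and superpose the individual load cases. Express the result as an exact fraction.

y(4) = -19/18750 m

Load 1 — triangular load w₀=11 kN/m (0→w₀ over full span):
  y_1 = -w₀x²(L-x)²(x+2L)/(120LEI) = -11·4²·(8-4)²·(4+2·8)/(120·8·100000) = -11/18750 m
Load 2 — uniform load w=4 kN/m over full span:
  y_2 = -wx²(L-x)²/(24EI) = -4·4²·(8-4)²/(24·100000) = -4/9375 m
Superposition: y = Σ y_i = -19/18750 m ≈ -0.001013 m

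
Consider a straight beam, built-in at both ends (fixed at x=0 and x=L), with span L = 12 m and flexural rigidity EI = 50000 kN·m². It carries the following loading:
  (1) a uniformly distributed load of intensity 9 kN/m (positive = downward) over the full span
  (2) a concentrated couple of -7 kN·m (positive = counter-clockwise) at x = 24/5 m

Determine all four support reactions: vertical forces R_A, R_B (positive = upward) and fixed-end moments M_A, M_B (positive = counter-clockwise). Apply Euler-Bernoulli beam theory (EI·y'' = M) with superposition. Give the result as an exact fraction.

Load 1 — uniform load w=9 kN/m over full span:
  R_A = wL/2 = 9·12/2 = 54 kN
  M_A = wL²/12 = 9·12²/12 = 108 kN·m
  R_B = wL/2 = 9·12/2 = 54 kN
  M_B = -wL²/12 = -9·12²/12 = -108 kN·m
Load 2 — applied couple M₀=-7 kN·m at a=24/5 m (b=L-a=36/5):
  R_A = 6M₀ab/L³ = 6·(-7)·(24/5)·(36/5)/12³ = -21/25 kN
  M_A = M₀b(2a-b)/L² = (-7)·(36/5)·(2·(24/5)-(36/5))/12² = -21/25 kN·m
  R_B = -6M₀ab/L³ = -6·(-7)·(24/5)·(36/5)/12³ = 21/25 kN
  M_B = M₀a(2b-a)/L² = (-7)·(24/5)·(2·(36/5)-(24/5))/12² = -56/25 kN·m
Superposition: R_A = 1329/25 kN, M_A = 2679/25 kN·m, R_B = 1371/25 kN, M_B = -2756/25 kN·m

R_A = 1329/25 kN, M_A = 2679/25 kN·m, R_B = 1371/25 kN, M_B = -2756/25 kN·m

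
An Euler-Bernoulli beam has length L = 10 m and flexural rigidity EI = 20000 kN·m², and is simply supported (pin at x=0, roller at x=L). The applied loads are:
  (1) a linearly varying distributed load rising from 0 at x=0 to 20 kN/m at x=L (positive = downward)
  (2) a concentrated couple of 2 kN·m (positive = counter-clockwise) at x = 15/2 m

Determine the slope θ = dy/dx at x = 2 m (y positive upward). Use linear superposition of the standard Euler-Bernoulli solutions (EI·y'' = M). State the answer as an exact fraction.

Load 1 — triangular load w₀=20 kN/m (0→w₀ over full span):
  θ_1 = -w₀(7L⁴-30L²x²+15x⁴)/(360LEI) = -20·(7·10⁴-30·10²·2²+15·2⁴)/(360·10·20000) = -91/5625 rad
Load 2 — applied couple M₀=2 kN·m at a=15/2 m (b=L-a=5/2):
  θ_2 = (M₀x²/(2L)+C₁)/EI  [x≤a] with C₁=M₀(3b²-L²)/(6L)=-65/24 = (2·2²/(2·10)+(-65/24))/20000 = -277/2400000 rad
Superposition: θ = Σ θ_i = -117311/7200000 rad ≈ -0.016293 rad

θ(2) = -117311/7200000 rad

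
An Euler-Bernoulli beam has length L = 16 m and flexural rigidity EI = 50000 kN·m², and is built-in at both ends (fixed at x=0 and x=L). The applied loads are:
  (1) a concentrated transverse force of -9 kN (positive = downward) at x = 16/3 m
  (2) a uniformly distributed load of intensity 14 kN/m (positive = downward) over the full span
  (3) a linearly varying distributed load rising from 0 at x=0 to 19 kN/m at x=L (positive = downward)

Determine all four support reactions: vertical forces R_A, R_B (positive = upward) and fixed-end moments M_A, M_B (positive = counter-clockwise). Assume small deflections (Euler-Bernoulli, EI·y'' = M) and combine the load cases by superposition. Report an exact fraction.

Load 1 — point force P=-9 kN at a=16/3 m (b=L-a=32/3):
  R_A = Pb²(3a+b)/L³ = (-9)·(32/3)²·(3·(16/3)+(32/3))/16³ = -20/3 kN
  M_A = Pab²/L² = (-9)·(16/3)·(32/3)²/16² = -64/3 kN·m
  R_B = Pa²(a+3b)/L³ = (-9)·(16/3)²·((16/3)+3·(32/3))/16³ = -7/3 kN
  M_B = -Pa²b/L² = -(-9)·(16/3)²·(32/3)/16² = 32/3 kN·m
Load 2 — uniform load w=14 kN/m over full span:
  R_A = wL/2 = 14·16/2 = 112 kN
  M_A = wL²/12 = 14·16²/12 = 896/3 kN·m
  R_B = wL/2 = 14·16/2 = 112 kN
  M_B = -wL²/12 = -14·16²/12 = -896/3 kN·m
Load 3 — triangular load w₀=19 kN/m (0→w₀ over full span):
  R_A = 3w₀L/20 = 3·19·16/20 = 228/5 kN
  M_A = w₀L²/30 = 19·16²/30 = 2432/15 kN·m
  R_B = 7w₀L/20 = 7·19·16/20 = 532/5 kN
  M_B = -w₀L²/20 = -19·16²/20 = -1216/5 kN·m
Superposition: R_A = 2264/15 kN, M_A = 6592/15 kN·m, R_B = 3241/15 kN, M_B = -2656/5 kN·m

R_A = 2264/15 kN, M_A = 6592/15 kN·m, R_B = 3241/15 kN, M_B = -2656/5 kN·m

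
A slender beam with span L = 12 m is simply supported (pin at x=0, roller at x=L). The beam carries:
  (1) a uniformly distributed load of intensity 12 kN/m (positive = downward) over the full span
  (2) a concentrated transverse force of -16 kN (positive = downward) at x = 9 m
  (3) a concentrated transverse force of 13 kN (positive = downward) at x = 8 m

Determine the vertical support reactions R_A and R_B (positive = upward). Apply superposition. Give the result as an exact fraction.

Load 1 — uniform load w=12 kN/m over full span:
  R_A = wL/2 = 12·12/2 = 72 kN
  R_B = wL/2 = 12·12/2 = 72 kN
Load 2 — point force P=-16 kN at a=9 m (b=L-a=3):
  R_A = Pb/L = (-16)·3/12 = -4 kN
  R_B = Pa/L = (-16)·9/12 = -12 kN
Load 3 — point force P=13 kN at a=8 m (b=L-a=4):
  R_A = Pb/L = 13·4/12 = 13/3 kN
  R_B = Pa/L = 13·8/12 = 26/3 kN
Superposition: R_A = 217/3 kN, R_B = 206/3 kN

R_A = 217/3 kN, R_B = 206/3 kN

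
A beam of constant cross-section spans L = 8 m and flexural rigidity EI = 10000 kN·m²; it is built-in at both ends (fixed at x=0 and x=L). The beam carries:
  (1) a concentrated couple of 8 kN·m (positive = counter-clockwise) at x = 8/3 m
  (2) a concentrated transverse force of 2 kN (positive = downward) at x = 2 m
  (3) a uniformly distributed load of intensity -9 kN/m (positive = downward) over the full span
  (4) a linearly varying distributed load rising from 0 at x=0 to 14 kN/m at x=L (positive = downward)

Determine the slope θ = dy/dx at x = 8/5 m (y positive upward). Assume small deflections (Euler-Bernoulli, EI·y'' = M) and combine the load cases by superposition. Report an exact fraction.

θ(8/5) = 4861/4687500 rad

Load 1 — applied couple M₀=8 kN·m at a=8/3 m (b=L-a=16/3):
  θ_1 = (R_Ax²/2 - M_Ax)/EI  [x≤a] with R_A=4/3, M_A=0 = ((4/3)·(8/5)²/2 - 0·(8/5))/10000 = 8/46875 rad
Load 2 — point force P=2 kN at a=2 m (b=L-a=6):
  θ_2 = -Pb²x(2aL-(3a+b)x)/(2L³EI)  [x≤a] = -2·6²·(8/5)·(2·2·8-(3·2+6)·(8/5))/(2·8³·10000) = -9/62500 rad
Load 3 — uniform load w=-9 kN/m over full span:
  θ_3 = -wx(L-x)(L-2x)/(12EI) = -(-9)·(8/5)·(8-(8/5))·(8-2·(8/5))/(12·10000) = 288/78125 rad
Load 4 — triangular load w₀=14 kN/m (0→w₀ over full span):
  θ_4 = -w₀(2x(L-x)(L-2x)(x+2L)+x²(L-x)²)/(120LEI) = -14·(2·(8/5)·(8-(8/5))·(8-2·(8/5))·((8/5)+2·8)+(8/5)²·(8-(8/5))²)/(120·8·10000) = -3136/1171875 rad
Superposition: θ = Σ θ_i = 4861/4687500 rad ≈ 0.001037 rad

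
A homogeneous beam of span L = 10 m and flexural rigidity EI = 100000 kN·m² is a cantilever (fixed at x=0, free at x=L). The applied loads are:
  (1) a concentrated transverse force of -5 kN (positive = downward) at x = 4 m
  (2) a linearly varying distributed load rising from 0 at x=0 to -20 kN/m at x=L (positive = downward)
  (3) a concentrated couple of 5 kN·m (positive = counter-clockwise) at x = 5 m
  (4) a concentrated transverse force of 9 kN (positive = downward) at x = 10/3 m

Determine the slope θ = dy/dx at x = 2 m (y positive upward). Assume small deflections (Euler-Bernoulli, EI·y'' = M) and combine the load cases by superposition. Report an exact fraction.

Load 1 — point force P=-5 kN at a=4 m (b=L-a=6):
  θ_1 = -Px(2a-x)/(2EI)  [x≤a] = -(-5)·2·(2·4-2)/(2·100000) = 3/10000 rad
Load 2 — triangular load w₀=-20 kN/m (0→w₀ over full span):
  θ_2 = (w₀Lx²/4-w₀L²x/3-w₀x⁴/(24L))/EI = ((-20)·10·2²/4-(-20)·10²·2/3-(-20)·2⁴/(24·10))/100000 = 851/75000 rad
Load 3 — applied couple M₀=5 kN·m at a=5 m (b=L-a=5):
  θ_3 = M₀x/EI  [x≤a] = 5·2/100000 = 1/10000 rad
Load 4 — point force P=9 kN at a=10/3 m (b=L-a=20/3):
  θ_4 = -Px(2a-x)/(2EI)  [x≤a] = -9·2·(2·(10/3)-2)/(2·100000) = -21/50000 rad
Superposition: θ = Σ θ_i = 1699/150000 rad ≈ 0.011327 rad

θ(2) = 1699/150000 rad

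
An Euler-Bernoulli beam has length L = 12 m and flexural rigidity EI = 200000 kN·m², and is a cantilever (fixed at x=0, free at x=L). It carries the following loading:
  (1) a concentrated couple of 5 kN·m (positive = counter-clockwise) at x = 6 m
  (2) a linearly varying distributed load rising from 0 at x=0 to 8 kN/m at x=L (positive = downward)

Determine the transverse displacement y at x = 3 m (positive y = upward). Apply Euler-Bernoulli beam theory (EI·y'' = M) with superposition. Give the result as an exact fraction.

Load 1 — applied couple M₀=5 kN·m at a=6 m (b=L-a=6):
  y_1 = M₀x²/(2EI)  [x≤a] = 5·3²/(2·200000) = 9/80000 m
Load 2 — triangular load w₀=8 kN/m (0→w₀ over full span):
  y_2 = (w₀Lx³/12-w₀L²x²/6-w₀x⁵/(120L))/EI = (8·12·3³/12-8·12²·3²/6-8·3⁵/(120·12))/200000 = -30267/4000000 m
Superposition: y = Σ y_i = -29817/4000000 m ≈ -0.007454 m

y(3) = -29817/4000000 m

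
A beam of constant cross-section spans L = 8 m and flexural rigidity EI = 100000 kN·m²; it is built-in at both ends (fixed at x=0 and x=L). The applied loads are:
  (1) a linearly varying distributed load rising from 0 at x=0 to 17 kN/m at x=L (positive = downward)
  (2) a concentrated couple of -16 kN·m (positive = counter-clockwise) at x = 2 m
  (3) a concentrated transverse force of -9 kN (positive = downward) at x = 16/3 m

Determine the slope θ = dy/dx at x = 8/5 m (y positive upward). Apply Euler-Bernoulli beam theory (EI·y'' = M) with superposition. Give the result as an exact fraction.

Load 1 — triangular load w₀=17 kN/m (0→w₀ over full span):
  θ_1 = -w₀(2x(L-x)(L-2x)(x+2L)+x²(L-x)²)/(120LEI) = -17·(2·(8/5)·(8-(8/5))·(8-2·(8/5))·((8/5)+2·8)+(8/5)²·(8-(8/5))²)/(120·8·100000) = -1904/5859375 rad
Load 2 — applied couple M₀=-16 kN·m at a=2 m (b=L-a=6):
  θ_2 = (R_Ax²/2 - M_Ax)/EI  [x≤a] with R_A=-9/4, M_A=3 = ((-9/4)·(8/5)²/2 - 3·(8/5))/100000 = -6/78125 rad
Load 3 — point force P=-9 kN at a=16/3 m (b=L-a=8/3):
  θ_3 = -Pb²x(2aL-(3a+b)x)/(2L³EI)  [x≤a] = -(-9)·(8/3)²·(8/5)·(2·(16/3)·8-(3·(16/3)+(8/3))·(8/5))/(2·8³·100000) = 13/234375 rad
Superposition: θ = Σ θ_i = -2029/5859375 rad ≈ -0.000346 rad

θ(8/5) = -2029/5859375 rad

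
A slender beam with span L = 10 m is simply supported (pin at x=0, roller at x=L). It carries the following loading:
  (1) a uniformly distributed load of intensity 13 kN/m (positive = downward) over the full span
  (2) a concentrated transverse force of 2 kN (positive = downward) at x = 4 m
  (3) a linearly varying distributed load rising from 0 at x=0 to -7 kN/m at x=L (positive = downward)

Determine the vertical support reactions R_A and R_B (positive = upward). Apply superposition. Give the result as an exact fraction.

Load 1 — uniform load w=13 kN/m over full span:
  R_A = wL/2 = 13·10/2 = 65 kN
  R_B = wL/2 = 13·10/2 = 65 kN
Load 2 — point force P=2 kN at a=4 m (b=L-a=6):
  R_A = Pb/L = 2·6/10 = 6/5 kN
  R_B = Pa/L = 2·4/10 = 4/5 kN
Load 3 — triangular load w₀=-7 kN/m (0→w₀ over full span):
  R_A = w₀L/6 = (-7)·10/6 = -35/3 kN
  R_B = w₀L/3 = (-7)·10/3 = -70/3 kN
Superposition: R_A = 818/15 kN, R_B = 637/15 kN

R_A = 818/15 kN, R_B = 637/15 kN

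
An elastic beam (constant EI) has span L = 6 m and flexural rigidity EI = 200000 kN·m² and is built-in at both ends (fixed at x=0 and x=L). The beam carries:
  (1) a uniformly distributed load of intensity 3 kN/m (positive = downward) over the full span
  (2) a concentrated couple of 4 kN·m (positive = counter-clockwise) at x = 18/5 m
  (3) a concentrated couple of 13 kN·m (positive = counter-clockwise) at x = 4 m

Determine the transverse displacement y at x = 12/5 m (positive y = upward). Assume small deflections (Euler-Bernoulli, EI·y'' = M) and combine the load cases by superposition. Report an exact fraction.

Load 1 — uniform load w=3 kN/m over full span:
  y_1 = -wx²(L-x)²/(24EI) = -3·(12/5)²·(6-(12/5))²/(24·200000) = -729/15625000 m
Load 2 — applied couple M₀=4 kN·m at a=18/5 m (b=L-a=12/5):
  y_2 = (R_Ax³/6 - M_Ax²/2)/EI  [x≤a] with R_A=24/25, M_A=32/25 = ((24/25)·(12/5)³/6 - (32/25)·(12/5)²/2)/200000 = -72/9765625 m
Load 3 — applied couple M₀=13 kN·m at a=4 m (b=L-a=2):
  y_3 = (R_Ax³/6 - M_Ax²/2)/EI  [x≤a] with R_A=26/9, M_A=13/3 = ((26/9)·(12/5)³/6 - (13/3)·(12/5)²/2)/200000 = -91/3125000 m
Superposition: y = Σ y_i = -812/9765625 m ≈ -0.000083 m

y(12/5) = -812/9765625 m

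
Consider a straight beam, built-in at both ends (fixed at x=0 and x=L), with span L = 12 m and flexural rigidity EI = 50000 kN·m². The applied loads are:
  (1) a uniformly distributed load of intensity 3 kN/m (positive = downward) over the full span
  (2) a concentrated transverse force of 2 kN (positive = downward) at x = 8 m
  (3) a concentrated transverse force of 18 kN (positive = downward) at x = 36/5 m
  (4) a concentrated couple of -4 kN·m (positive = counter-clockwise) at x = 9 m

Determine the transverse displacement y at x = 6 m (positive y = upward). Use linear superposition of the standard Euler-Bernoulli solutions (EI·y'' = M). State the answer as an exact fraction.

Load 1 — uniform load w=3 kN/m over full span:
  y_1 = -wx²(L-x)²/(24EI) = -3·6²·(12-6)²/(24·50000) = -81/25000 m
Load 2 — point force P=2 kN at a=8 m (b=L-a=4):
  y_2 = -Pb²x²(3aL-(3a+b)x)/(6L³EI)  [x≤a] = -2·4²·6²·(3·8·12-(3·8+4)·6)/(6·12³·50000) = -1/3750 m
Load 3 — point force P=18 kN at a=36/5 m (b=L-a=24/5):
  y_3 = -Pb²x²(3aL-(3a+b)x)/(6L³EI)  [x≤a] = -18·(24/5)²·6²·(3·(36/5)·12-(3·(36/5)+(24/5))·6)/(6·12³·50000) = -1134/390625 m
Load 4 — applied couple M₀=-4 kN·m at a=9 m (b=L-a=3):
  y_4 = (R_Ax³/6 - M_Ax²/2)/EI  [x≤a] with R_A=-3/8, M_A=-5/4 = ((-3/8)·6³/6 - (-5/4)·6²/2)/50000 = 9/50000 m
Superposition: y = Σ y_i = -116807/18750000 m ≈ -0.006230 m

y(6) = -116807/18750000 m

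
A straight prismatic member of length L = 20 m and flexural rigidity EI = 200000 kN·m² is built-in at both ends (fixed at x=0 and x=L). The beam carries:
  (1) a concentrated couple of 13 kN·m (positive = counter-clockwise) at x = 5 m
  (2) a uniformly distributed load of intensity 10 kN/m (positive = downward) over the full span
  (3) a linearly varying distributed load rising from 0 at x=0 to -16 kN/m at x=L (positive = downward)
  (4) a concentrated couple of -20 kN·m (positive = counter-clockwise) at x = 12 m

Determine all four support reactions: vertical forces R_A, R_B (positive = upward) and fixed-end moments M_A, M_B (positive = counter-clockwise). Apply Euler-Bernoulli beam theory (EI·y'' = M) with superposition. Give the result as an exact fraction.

Load 1 — applied couple M₀=13 kN·m at a=5 m (b=L-a=15):
  R_A = 6M₀ab/L³ = 6·13·5·15/20³ = 117/160 kN
  M_A = M₀b(2a-b)/L² = 13·15·(2·5-15)/20² = -39/16 kN·m
  R_B = -6M₀ab/L³ = -6·13·5·15/20³ = -117/160 kN
  M_B = M₀a(2b-a)/L² = 13·5·(2·15-5)/20² = 65/16 kN·m
Load 2 — uniform load w=10 kN/m over full span:
  R_A = wL/2 = 10·20/2 = 100 kN
  M_A = wL²/12 = 10·20²/12 = 1000/3 kN·m
  R_B = wL/2 = 10·20/2 = 100 kN
  M_B = -wL²/12 = -10·20²/12 = -1000/3 kN·m
Load 3 — triangular load w₀=-16 kN/m (0→w₀ over full span):
  R_A = 3w₀L/20 = 3·(-16)·20/20 = -48 kN
  M_A = w₀L²/30 = (-16)·20²/30 = -640/3 kN·m
  R_B = 7w₀L/20 = 7·(-16)·20/20 = -112 kN
  M_B = -w₀L²/20 = -(-16)·20²/20 = 320 kN·m
Load 4 — applied couple M₀=-20 kN·m at a=12 m (b=L-a=8):
  R_A = 6M₀ab/L³ = 6·(-20)·12·8/20³ = -36/25 kN
  M_A = M₀b(2a-b)/L² = (-20)·8·(2·12-8)/20² = -32/5 kN·m
  R_B = -6M₀ab/L³ = -6·(-20)·12·8/20³ = 36/25 kN
  M_B = M₀a(2b-a)/L² = (-20)·12·(2·8-12)/20² = -12/5 kN·m
Superposition: R_A = 41033/800 kN, M_A = 8893/80 kN·m, R_B = -9033/800 kN, M_B = -2801/240 kN·m

R_A = 41033/800 kN, M_A = 8893/80 kN·m, R_B = -9033/800 kN, M_B = -2801/240 kN·m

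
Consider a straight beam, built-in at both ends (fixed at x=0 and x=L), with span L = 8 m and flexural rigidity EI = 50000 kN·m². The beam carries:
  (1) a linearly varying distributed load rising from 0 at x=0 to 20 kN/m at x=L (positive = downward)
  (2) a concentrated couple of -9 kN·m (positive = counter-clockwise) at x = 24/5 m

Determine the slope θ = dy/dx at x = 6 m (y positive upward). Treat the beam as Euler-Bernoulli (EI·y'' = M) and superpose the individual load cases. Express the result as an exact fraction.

Load 1 — triangular load w₀=20 kN/m (0→w₀ over full span):
  θ_1 = -w₀(2x(L-x)(L-2x)(x+2L)+x²(L-x)²)/(120LEI) = -20·(2·6·(8-6)·(8-2·6)·(6+2·8)+6²·(8-6)²)/(120·8·50000) = 41/50000 rad
Load 2 — applied couple M₀=-9 kN·m at a=24/5 m (b=L-a=16/5):
  θ_2 = (R_Ax²/2 - M_Ax - M₀(x-a))/EI  [x>a] with R_A=-81/50, M_A=-72/25 = ((-81/50)·6²/2 - (-72/25)·6 - (-9)·(6-(24/5)))/50000 = -27/1250000 rad
Superposition: θ = Σ θ_i = 499/625000 rad ≈ 0.000798 rad

θ(6) = 499/625000 rad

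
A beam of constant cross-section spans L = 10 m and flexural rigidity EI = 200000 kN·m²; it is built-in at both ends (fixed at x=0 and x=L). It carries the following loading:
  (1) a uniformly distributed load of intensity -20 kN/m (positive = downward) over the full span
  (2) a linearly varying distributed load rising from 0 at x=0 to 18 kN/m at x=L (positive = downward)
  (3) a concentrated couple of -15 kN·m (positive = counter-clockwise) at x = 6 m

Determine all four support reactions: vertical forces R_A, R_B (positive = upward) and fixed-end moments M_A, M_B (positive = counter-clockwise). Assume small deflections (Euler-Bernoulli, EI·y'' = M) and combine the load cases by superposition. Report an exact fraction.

R_A = -1879/25 kN, M_A = -1672/15 kN·m, R_B = -871/25 kN, M_B = 1123/15 kN·m

Load 1 — uniform load w=-20 kN/m over full span:
  R_A = wL/2 = (-20)·10/2 = -100 kN
  M_A = wL²/12 = (-20)·10²/12 = -500/3 kN·m
  R_B = wL/2 = (-20)·10/2 = -100 kN
  M_B = -wL²/12 = -(-20)·10²/12 = 500/3 kN·m
Load 2 — triangular load w₀=18 kN/m (0→w₀ over full span):
  R_A = 3w₀L/20 = 3·18·10/20 = 27 kN
  M_A = w₀L²/30 = 18·10²/30 = 60 kN·m
  R_B = 7w₀L/20 = 7·18·10/20 = 63 kN
  M_B = -w₀L²/20 = -18·10²/20 = -90 kN·m
Load 3 — applied couple M₀=-15 kN·m at a=6 m (b=L-a=4):
  R_A = 6M₀ab/L³ = 6·(-15)·6·4/10³ = -54/25 kN
  M_A = M₀b(2a-b)/L² = (-15)·4·(2·6-4)/10² = -24/5 kN·m
  R_B = -6M₀ab/L³ = -6·(-15)·6·4/10³ = 54/25 kN
  M_B = M₀a(2b-a)/L² = (-15)·6·(2·4-6)/10² = -9/5 kN·m
Superposition: R_A = -1879/25 kN, M_A = -1672/15 kN·m, R_B = -871/25 kN, M_B = 1123/15 kN·m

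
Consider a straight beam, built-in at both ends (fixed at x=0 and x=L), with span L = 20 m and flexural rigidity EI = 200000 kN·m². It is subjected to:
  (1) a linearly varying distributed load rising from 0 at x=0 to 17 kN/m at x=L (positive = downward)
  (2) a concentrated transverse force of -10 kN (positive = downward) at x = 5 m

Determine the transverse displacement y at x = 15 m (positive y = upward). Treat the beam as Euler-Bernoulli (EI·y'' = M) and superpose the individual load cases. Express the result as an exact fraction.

y(15) = -809/76800 m

Load 1 — triangular load w₀=17 kN/m (0→w₀ over full span):
  y_1 = -w₀x²(L-x)²(x+2L)/(120LEI) = -17·15²·(20-15)²·(15+2·20)/(120·20·200000) = -561/51200 m
Load 2 — point force P=-10 kN at a=5 m (b=L-a=15):
  y_2 = -Pa²(L-x)²(3bL-(3b+a)(L-x))/(6L³EI)  [x>a] = -(-10)·5²·(20-15)²·(3·15·20-(3·15+5)·(20-15))/(6·20³·200000) = 13/30720 m
Superposition: y = Σ y_i = -809/76800 m ≈ -0.010534 m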